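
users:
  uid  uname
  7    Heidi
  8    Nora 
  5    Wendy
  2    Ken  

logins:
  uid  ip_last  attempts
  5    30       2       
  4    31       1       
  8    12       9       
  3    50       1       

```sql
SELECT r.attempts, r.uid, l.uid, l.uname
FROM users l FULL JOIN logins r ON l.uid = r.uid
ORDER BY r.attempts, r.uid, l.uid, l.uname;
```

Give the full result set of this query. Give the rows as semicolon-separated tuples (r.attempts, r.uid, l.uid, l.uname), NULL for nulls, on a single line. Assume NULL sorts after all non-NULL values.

FULL OUTER JOIN keeps every row from both sides; unmatched rows get NULL for the other side's columns.
Matching on l.uid = r.uid.
Matched pairs: 2; unmatched l rows kept: 2; unmatched r rows kept: 2.

(1, 3, NULL, NULL); (1, 4, NULL, NULL); (2, 5, 5, Wendy); (9, 8, 8, Nora); (NULL, NULL, 2, Ken); (NULL, NULL, 7, Heidi)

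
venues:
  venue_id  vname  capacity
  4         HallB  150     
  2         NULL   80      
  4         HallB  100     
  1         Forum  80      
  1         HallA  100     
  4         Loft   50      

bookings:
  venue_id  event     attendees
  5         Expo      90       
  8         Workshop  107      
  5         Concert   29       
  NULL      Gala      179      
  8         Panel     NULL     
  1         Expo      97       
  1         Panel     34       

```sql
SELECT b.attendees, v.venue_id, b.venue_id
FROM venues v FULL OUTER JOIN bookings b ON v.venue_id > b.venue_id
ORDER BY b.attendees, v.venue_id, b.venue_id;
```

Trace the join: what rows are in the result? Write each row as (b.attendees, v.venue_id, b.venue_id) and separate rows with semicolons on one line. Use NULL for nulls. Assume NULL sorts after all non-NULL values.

FULL OUTER JOIN keeps every row from both sides; unmatched rows get NULL for the other side's columns.
Matching on v.venue_id > b.venue_id. A NULL in a compared column never satisfies the condition.
- venue_id=4: 2 matching b row(s), so 2 row(s) emitted.
- venue_id=2: 2 matching b row(s), so 2 row(s) emitted.
- venue_id=4: 2 matching b row(s), so 2 row(s) emitted.
- venue_id=1: no b row matches, row kept with b columns NULL.
- venue_id=1: no b row matches, row kept with b columns NULL.
- venue_id=4: 2 matching b row(s), so 2 row(s) emitted.
- 5 b row(s) had no v match → kept, v columns NULL.

(29, NULL, 5); (34, 2, 1); (34, 4, 1); (34, 4, 1); (34, 4, 1); (90, NULL, 5); (97, 2, 1); (97, 4, 1); (97, 4, 1); (97, 4, 1); (107, NULL, 8); (179, NULL, NULL); (NULL, 1, NULL); (NULL, 1, NULL); (NULL, NULL, 8)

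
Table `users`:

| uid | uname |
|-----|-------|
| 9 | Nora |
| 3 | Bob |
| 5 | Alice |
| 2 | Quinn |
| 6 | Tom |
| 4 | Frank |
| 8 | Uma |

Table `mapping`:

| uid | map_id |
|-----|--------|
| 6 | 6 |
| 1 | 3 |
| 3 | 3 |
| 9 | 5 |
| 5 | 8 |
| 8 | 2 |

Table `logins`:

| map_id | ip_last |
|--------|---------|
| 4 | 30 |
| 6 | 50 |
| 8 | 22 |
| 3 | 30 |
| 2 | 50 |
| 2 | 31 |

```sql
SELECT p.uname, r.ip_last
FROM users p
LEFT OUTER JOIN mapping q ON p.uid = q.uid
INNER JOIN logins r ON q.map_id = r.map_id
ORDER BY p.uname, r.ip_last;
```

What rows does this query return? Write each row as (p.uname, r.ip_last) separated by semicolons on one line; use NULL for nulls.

(Alice, 22); (Bob, 30); (Tom, 50); (Uma, 31); (Uma, 50)

Joins associate left-to-right: users LEFT JOIN mapping on uid gives 7 intermediate row(s).
Then INNER JOIN `logins r` on map_id: keep only rows whose q.map_id appears in r.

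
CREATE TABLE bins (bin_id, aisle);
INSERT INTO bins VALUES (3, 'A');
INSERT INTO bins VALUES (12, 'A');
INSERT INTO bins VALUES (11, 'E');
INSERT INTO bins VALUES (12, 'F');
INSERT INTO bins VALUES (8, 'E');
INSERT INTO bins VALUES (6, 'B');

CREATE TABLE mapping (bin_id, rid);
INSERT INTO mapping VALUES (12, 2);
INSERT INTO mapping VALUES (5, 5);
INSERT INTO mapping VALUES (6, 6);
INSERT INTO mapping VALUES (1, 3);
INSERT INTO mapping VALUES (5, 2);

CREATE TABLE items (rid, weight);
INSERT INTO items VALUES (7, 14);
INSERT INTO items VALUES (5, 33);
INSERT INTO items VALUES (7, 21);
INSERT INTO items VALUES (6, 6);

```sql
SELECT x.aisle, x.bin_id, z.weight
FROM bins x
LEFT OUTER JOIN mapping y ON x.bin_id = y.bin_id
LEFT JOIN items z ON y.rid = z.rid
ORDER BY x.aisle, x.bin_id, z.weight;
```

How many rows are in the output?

Evaluate left to right. First `bins x LEFT JOIN mapping y` on bin_id: 6 row(s).
Then LEFT JOIN `items z` on rid: each of those 6 rows is kept; rows whose y.rid has no match in z get NULL for z's columns.
Result: 6 row(s).

6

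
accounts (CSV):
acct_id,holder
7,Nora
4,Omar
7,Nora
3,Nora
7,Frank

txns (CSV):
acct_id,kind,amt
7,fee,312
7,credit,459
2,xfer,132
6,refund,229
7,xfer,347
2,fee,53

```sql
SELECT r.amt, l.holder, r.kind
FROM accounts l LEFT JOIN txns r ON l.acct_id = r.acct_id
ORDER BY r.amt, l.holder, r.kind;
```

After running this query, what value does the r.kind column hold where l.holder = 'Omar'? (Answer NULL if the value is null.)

NULL

LEFT JOIN keeps every row from `accounts`; unmatched rows get NULL for `txns`'s columns.
Matching on l.acct_id = r.acct_id.
Matched pairs: 9; unmatched l rows kept: 2.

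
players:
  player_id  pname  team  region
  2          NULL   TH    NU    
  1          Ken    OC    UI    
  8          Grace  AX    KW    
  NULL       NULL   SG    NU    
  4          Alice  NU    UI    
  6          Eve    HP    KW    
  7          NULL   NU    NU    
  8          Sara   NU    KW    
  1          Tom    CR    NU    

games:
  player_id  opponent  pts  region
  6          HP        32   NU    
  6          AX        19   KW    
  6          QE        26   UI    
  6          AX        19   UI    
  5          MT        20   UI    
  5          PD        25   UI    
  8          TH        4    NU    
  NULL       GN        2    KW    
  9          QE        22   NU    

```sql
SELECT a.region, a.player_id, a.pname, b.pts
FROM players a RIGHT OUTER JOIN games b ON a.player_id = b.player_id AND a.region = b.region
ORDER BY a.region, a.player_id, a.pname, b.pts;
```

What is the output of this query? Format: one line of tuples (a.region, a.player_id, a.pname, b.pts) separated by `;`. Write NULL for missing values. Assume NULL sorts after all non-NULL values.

(KW, 6, Eve, 19); (NULL, NULL, NULL, 2); (NULL, NULL, NULL, 4); (NULL, NULL, NULL, 19); (NULL, NULL, NULL, 20); (NULL, NULL, NULL, 22); (NULL, NULL, NULL, 25); (NULL, NULL, NULL, 26); (NULL, NULL, NULL, 32)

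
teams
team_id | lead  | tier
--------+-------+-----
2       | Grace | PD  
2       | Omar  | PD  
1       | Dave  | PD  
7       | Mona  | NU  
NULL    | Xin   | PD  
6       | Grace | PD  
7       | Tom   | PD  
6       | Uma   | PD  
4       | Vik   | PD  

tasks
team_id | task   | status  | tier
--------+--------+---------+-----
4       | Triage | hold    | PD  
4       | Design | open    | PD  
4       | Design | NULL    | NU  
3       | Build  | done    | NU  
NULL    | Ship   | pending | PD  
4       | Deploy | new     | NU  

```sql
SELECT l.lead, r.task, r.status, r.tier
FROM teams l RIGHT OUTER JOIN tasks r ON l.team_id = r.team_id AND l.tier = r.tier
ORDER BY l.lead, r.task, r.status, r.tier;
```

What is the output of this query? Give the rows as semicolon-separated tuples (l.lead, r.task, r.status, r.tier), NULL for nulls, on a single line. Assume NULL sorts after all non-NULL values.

RIGHT JOIN keeps every row from `tasks`; unmatched rows get NULL for `teams`'s columns.
Matching on l.team_id = r.team_id AND l.tier = r.tier. A NULL in a compared column never satisfies the condition.
Matched pairs: 2; unmatched r rows kept: 4.

(Vik, Design, open, PD); (Vik, Triage, hold, PD); (NULL, Build, done, NU); (NULL, Deploy, new, NU); (NULL, Design, NULL, NU); (NULL, Ship, pending, PD)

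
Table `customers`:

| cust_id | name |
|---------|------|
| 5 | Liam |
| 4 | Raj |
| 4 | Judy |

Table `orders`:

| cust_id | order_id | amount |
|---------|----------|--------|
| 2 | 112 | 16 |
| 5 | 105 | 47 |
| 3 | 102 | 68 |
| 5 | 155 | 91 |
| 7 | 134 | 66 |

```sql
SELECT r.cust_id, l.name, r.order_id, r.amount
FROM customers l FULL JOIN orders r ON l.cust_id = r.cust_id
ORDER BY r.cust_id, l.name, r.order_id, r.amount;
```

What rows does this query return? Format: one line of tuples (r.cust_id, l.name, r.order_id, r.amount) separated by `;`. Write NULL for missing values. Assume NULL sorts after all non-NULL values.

FULL OUTER JOIN keeps every row from both sides; unmatched rows get NULL for the other side's columns.
Matching on l.cust_id = r.cust_id.
Matched pairs: 2; unmatched l rows kept: 2; unmatched r rows kept: 3.

(2, NULL, 112, 16); (3, NULL, 102, 68); (5, Liam, 105, 47); (5, Liam, 155, 91); (7, NULL, 134, 66); (NULL, Judy, NULL, NULL); (NULL, Raj, NULL, NULL)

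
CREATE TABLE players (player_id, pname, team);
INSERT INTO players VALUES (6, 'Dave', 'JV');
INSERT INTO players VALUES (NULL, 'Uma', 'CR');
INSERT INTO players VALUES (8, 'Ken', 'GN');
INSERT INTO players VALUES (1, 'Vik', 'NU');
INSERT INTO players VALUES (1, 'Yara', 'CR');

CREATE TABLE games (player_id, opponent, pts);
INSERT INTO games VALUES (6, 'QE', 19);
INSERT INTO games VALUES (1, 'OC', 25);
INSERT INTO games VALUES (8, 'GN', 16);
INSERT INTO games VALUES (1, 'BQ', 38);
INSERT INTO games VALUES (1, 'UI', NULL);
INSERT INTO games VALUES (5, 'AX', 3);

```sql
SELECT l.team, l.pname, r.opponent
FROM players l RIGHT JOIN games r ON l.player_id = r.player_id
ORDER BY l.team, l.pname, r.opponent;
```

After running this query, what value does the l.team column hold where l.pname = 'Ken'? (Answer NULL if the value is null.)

GN

RIGHT JOIN keeps every row from `games`; unmatched rows get NULL for `players`'s columns.
Matching on l.player_id = r.player_id. A NULL in a compared column never satisfies the condition.
Matched pairs: 8; unmatched r rows kept: 1.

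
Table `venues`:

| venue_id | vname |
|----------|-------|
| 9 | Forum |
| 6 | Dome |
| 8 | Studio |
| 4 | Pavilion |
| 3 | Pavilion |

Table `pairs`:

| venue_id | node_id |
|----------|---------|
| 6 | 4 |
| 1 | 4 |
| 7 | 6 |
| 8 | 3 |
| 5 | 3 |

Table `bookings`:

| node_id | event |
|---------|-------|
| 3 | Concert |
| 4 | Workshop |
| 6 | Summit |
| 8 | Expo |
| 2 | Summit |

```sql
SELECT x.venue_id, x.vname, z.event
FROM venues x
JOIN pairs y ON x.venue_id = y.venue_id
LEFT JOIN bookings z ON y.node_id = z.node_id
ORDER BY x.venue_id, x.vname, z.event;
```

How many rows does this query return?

2

Evaluate left to right. First `venues x INNER JOIN pairs y` on venue_id: 2 row(s).
Then LEFT JOIN `bookings z` on node_id: each of those 2 rows is kept; rows whose y.node_id has no match in z get NULL for z's columns.
Result: 2 row(s).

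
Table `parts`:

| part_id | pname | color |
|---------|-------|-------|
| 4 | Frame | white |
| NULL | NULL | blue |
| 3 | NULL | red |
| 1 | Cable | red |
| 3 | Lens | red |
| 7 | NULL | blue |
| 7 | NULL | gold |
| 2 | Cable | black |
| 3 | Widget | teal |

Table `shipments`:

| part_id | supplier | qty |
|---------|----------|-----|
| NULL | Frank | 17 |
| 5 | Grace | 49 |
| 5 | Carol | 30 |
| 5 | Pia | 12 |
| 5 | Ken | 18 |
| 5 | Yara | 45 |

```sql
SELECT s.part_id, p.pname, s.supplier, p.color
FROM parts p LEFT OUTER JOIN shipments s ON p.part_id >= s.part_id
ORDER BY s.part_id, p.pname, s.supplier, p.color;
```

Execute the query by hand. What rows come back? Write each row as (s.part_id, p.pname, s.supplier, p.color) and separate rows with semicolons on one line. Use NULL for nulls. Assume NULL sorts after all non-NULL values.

LEFT JOIN keeps every row from `parts`; unmatched rows get NULL for `shipments`'s columns.
Matching on p.part_id >= s.part_id. A NULL in a compared column never satisfies the condition.
- part_id=4: no s row matches, row kept with s columns NULL.
- part_id=NULL: no s row matches, row kept with s columns NULL.
- part_id=3: no s row matches, row kept with s columns NULL.
- part_id=1: no s row matches, row kept with s columns NULL.
- part_id=3: no s row matches, row kept with s columns NULL.
- part_id=7: 5 matching s row(s), so 5 row(s) emitted.
- part_id=7: 5 matching s row(s), so 5 row(s) emitted.
- part_id=2: no s row matches, row kept with s columns NULL.
- part_id=3: no s row matches, row kept with s columns NULL.

(5, NULL, Carol, blue); (5, NULL, Carol, gold); (5, NULL, Grace, blue); (5, NULL, Grace, gold); (5, NULL, Ken, blue); (5, NULL, Ken, gold); (5, NULL, Pia, blue); (5, NULL, Pia, gold); (5, NULL, Yara, blue); (5, NULL, Yara, gold); (NULL, Cable, NULL, black); (NULL, Cable, NULL, red); (NULL, Frame, NULL, white); (NULL, Lens, NULL, red); (NULL, Widget, NULL, teal); (NULL, NULL, NULL, blue); (NULL, NULL, NULL, red)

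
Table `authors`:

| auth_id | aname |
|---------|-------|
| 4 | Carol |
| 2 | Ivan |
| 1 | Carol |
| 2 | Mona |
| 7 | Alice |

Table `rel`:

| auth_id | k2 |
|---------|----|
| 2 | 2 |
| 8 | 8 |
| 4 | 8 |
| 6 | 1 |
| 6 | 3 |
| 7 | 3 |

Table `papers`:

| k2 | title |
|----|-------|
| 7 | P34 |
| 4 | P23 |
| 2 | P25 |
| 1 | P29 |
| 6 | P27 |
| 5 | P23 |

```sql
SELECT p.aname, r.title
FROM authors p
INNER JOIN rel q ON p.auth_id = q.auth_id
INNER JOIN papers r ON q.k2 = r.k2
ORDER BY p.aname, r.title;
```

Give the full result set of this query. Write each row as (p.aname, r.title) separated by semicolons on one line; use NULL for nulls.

(Ivan, P25); (Mona, P25)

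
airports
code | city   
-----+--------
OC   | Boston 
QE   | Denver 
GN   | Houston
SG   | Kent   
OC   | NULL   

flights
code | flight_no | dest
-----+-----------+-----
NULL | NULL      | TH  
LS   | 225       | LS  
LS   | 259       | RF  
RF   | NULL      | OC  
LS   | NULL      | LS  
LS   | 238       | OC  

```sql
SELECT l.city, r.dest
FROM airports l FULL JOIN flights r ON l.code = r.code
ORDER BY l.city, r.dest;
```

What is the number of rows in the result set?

11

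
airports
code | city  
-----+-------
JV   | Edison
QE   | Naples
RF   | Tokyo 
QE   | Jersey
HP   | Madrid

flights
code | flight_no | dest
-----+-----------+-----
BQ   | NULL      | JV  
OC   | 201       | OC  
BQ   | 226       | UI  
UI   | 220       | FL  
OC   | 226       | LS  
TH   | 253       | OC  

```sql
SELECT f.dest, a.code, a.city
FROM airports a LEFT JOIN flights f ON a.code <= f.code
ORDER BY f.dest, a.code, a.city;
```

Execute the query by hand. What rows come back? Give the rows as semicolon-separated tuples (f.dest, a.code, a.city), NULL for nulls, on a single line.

(FL, HP, Madrid); (FL, JV, Edison); (FL, QE, Jersey); (FL, QE, Naples); (FL, RF, Tokyo); (LS, HP, Madrid); (LS, JV, Edison); (OC, HP, Madrid); (OC, HP, Madrid); (OC, JV, Edison); (OC, JV, Edison); (OC, QE, Jersey); (OC, QE, Naples); (OC, RF, Tokyo)

LEFT JOIN keeps every row from `airports`; unmatched rows get NULL for `flights`'s columns.
Matching on a.code <= f.code.
Matched pairs: 14; unmatched a rows kept: 0.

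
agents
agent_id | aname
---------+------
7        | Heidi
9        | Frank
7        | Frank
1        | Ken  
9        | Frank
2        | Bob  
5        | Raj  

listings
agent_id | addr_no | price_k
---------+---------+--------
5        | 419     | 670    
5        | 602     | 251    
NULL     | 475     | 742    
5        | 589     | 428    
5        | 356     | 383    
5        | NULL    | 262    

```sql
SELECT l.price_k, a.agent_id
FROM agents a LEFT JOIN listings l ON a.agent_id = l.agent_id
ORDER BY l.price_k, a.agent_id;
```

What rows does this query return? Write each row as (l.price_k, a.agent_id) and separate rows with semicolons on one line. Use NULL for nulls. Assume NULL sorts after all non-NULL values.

LEFT JOIN keeps every row from `agents`; unmatched rows get NULL for `listings`'s columns.
Matching on a.agent_id = l.agent_id. A NULL in a compared column never satisfies the condition.
- agent_id=7: no l row matches, row kept with l columns NULL.
- agent_id=9: no l row matches, row kept with l columns NULL.
- agent_id=7: no l row matches, row kept with l columns NULL.
- agent_id=1: no l row matches, row kept with l columns NULL.
- agent_id=9: no l row matches, row kept with l columns NULL.
- agent_id=2: no l row matches, row kept with l columns NULL.
- agent_id=5: 5 matching l row(s), so 5 row(s) emitted.

(251, 5); (262, 5); (383, 5); (428, 5); (670, 5); (NULL, 1); (NULL, 2); (NULL, 7); (NULL, 7); (NULL, 9); (NULL, 9)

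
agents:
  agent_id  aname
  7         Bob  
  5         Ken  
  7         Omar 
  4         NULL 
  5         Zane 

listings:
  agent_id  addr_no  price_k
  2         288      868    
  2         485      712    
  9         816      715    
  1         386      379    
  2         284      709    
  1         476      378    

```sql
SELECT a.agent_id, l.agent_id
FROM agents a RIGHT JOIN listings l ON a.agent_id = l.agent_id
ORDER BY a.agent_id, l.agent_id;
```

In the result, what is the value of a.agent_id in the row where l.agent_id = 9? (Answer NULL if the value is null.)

NULL

RIGHT JOIN keeps every row from `listings`; unmatched rows get NULL for `agents`'s columns.
Matching on a.agent_id = l.agent_id.
Matched pairs: 0; unmatched l rows kept: 6.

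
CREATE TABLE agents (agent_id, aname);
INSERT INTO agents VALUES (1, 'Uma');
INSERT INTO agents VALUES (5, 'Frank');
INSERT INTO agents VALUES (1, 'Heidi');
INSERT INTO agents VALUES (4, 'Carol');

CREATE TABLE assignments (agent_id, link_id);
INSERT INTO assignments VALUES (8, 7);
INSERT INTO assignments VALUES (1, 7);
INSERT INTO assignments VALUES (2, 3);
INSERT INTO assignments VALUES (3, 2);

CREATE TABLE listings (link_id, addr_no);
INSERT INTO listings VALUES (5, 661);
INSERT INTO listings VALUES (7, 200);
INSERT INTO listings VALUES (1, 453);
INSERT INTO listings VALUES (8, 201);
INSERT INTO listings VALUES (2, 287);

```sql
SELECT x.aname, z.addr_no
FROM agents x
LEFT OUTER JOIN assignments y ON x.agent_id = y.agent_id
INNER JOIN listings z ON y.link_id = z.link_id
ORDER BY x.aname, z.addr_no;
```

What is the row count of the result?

Step 1 — x LEFT JOIN y on agent_id → 4 row(s).
Then INNER JOIN `listings z` on link_id: keep only rows whose y.link_id appears in z.
Result: 2 row(s).

2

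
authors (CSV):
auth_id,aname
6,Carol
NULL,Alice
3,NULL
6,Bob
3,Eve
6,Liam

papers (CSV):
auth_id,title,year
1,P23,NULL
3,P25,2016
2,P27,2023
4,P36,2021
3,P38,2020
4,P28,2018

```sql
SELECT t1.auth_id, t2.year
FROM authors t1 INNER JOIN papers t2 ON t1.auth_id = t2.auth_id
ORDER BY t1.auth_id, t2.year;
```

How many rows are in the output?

INNER JOIN keeps only pairs where the ON condition holds.
Matching on t1.auth_id = t2.auth_id. A NULL in a compared column never satisfies the condition.
- t1 row (auth_id=6): no match → dropped.
- t1 row (auth_id=NULL): no match → dropped.
- t1 row (auth_id=3): matches 2 t2 row(s) → 2 output row(s).
- t1 row (auth_id=6): no match → dropped.
- t1 row (auth_id=3): matches 2 t2 row(s) → 2 output row(s).
- t1 row (auth_id=6): no match → dropped.
Total: 4 rows.

4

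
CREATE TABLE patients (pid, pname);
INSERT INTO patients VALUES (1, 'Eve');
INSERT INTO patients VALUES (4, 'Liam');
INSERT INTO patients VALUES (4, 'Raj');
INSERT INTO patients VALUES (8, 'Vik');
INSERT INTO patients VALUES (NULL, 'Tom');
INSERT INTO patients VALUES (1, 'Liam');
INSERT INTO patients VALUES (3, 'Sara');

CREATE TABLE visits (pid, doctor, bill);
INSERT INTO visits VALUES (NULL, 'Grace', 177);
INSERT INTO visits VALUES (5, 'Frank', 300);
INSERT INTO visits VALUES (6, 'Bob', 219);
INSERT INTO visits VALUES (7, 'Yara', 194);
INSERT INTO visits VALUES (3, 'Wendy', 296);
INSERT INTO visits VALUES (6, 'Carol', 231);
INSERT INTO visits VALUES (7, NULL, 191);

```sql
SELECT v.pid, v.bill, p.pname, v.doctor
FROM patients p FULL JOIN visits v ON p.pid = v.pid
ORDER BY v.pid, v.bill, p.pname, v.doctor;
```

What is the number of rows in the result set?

FULL OUTER JOIN keeps every row from both sides; unmatched rows get NULL for the other side's columns.
Matching on p.pid = v.pid. A NULL in a compared column never satisfies the condition.
- p (pid=1) has no partner → padded with NULL.
- p (pid=4) has no partner → padded with NULL.
- p (pid=4) has no partner → padded with NULL.
- p (pid=8) has no partner → padded with NULL.
- p (pid=NULL) has no partner → padded with NULL.
- p (pid=1) has no partner → padded with NULL.
- p (pid=3) pairs with 1 row(s) of v.
- plus 6 unmatched v row(s), each kept with NULL p columns.
Total: 1 matched + 12 padded = 13 rows.

13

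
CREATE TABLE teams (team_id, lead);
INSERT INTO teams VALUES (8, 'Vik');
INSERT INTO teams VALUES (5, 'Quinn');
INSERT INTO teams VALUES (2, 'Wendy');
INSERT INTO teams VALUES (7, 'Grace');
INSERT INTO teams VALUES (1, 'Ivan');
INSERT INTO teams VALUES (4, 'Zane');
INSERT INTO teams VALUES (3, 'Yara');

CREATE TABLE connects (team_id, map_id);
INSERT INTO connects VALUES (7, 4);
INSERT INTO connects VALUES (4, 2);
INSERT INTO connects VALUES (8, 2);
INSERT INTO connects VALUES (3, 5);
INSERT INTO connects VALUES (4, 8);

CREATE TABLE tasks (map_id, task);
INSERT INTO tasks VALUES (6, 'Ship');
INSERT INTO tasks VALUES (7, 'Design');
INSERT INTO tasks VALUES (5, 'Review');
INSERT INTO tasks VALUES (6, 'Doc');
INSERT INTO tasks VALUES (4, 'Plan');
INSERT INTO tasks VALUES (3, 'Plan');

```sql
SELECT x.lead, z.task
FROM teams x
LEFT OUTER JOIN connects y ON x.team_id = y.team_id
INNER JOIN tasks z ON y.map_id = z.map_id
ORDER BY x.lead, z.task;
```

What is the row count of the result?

Evaluate left to right. First `teams x LEFT JOIN connects y` on team_id: 8 row(s).
Then INNER JOIN `tasks z` on map_id: keep only rows whose y.map_id appears in z.
Result: 2 row(s).

2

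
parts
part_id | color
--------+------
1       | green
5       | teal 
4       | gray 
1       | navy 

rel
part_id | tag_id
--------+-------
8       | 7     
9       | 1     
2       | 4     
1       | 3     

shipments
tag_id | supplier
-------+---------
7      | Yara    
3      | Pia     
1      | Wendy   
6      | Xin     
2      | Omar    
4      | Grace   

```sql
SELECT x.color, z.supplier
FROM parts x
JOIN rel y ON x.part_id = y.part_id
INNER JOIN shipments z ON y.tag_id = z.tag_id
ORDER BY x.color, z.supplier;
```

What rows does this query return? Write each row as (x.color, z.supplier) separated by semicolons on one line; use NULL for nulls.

(green, Pia); (navy, Pia)

Step 1 — x INNER JOIN y on part_id → 2 row(s).
Then INNER JOIN `shipments z` on tag_id: keep only rows whose y.tag_id appears in z.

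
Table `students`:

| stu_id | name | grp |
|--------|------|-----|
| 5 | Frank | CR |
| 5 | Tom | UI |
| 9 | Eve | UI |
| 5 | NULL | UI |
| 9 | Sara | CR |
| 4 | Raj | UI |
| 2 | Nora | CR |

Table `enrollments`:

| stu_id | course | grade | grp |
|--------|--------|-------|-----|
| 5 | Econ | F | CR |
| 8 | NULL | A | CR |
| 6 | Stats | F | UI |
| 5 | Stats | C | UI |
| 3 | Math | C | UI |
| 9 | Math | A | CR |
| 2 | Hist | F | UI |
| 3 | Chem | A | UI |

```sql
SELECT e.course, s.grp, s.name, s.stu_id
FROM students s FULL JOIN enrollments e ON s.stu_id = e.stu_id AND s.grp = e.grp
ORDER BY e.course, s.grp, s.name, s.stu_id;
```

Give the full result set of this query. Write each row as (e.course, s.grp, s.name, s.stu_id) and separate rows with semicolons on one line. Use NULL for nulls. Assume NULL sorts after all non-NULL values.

(Chem, NULL, NULL, NULL); (Econ, CR, Frank, 5); (Hist, NULL, NULL, NULL); (Math, CR, Sara, 9); (Math, NULL, NULL, NULL); (Stats, UI, Tom, 5); (Stats, UI, NULL, 5); (Stats, NULL, NULL, NULL); (NULL, CR, Nora, 2); (NULL, UI, Eve, 9); (NULL, UI, Raj, 4); (NULL, NULL, NULL, NULL)

FULL OUTER JOIN keeps every row from both sides; unmatched rows get NULL for the other side's columns.
Matching on s.stu_id = e.stu_id AND s.grp = e.grp.
- s (stu_id=5, grp=CR) pairs with 1 row(s) of e.
- s (stu_id=5, grp=UI) pairs with 1 row(s) of e.
- s (stu_id=9, grp=UI) has no partner → padded with NULL.
- s (stu_id=5, grp=UI) pairs with 1 row(s) of e.
- s (stu_id=9, grp=CR) pairs with 1 row(s) of e.
- s (stu_id=4, grp=UI) has no partner → padded with NULL.
- s (stu_id=2, grp=CR) has no partner → padded with NULL.
- plus 5 unmatched e row(s), each kept with NULL s columns.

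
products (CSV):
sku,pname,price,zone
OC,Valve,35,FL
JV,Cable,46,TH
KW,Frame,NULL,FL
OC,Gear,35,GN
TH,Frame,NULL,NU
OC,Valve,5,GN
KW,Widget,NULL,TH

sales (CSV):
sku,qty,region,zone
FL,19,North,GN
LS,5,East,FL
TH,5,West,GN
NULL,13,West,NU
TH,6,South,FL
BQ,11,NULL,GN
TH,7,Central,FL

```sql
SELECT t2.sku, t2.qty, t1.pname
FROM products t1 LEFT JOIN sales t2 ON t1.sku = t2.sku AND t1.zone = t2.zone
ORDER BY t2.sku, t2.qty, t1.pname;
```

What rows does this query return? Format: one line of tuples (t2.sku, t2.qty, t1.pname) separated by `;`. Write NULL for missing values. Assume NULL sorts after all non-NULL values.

LEFT JOIN keeps every row from `products`; unmatched rows get NULL for `sales`'s columns.
Matching on t1.sku = t2.sku AND t1.zone = t2.zone. A NULL in a compared column never satisfies the condition.
- t1 (sku=OC, zone=FL) has no partner → padded with NULL.
- t1 (sku=JV, zone=TH) has no partner → padded with NULL.
- t1 (sku=KW, zone=FL) has no partner → padded with NULL.
- t1 (sku=OC, zone=GN) has no partner → padded with NULL.
- t1 (sku=TH, zone=NU) has no partner → padded with NULL.
- t1 (sku=OC, zone=GN) has no partner → padded with NULL.
- t1 (sku=KW, zone=TH) has no partner → padded with NULL.
After projecting and ordering:
t2.sku | t2.qty | t1.pname
NULL | NULL | Cable
NULL | NULL | Frame
NULL | NULL | Frame
NULL | NULL | Gear
NULL | NULL | Valve
NULL | NULL | Valve
NULL | NULL | Widget

(NULL, NULL, Cable); (NULL, NULL, Frame); (NULL, NULL, Frame); (NULL, NULL, Gear); (NULL, NULL, Valve); (NULL, NULL, Valve); (NULL, NULL, Widget)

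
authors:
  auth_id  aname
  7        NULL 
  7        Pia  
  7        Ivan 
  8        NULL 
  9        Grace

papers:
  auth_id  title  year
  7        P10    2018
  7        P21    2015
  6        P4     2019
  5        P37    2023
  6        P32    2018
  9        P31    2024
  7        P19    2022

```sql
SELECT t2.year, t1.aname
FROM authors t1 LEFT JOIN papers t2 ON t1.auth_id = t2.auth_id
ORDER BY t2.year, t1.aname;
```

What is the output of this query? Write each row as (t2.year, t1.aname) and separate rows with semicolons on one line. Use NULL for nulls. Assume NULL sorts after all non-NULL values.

LEFT JOIN keeps every row from `authors`; unmatched rows get NULL for `papers`'s columns.
Matching on t1.auth_id = t2.auth_id.
- t1 row (auth_id=7): matches 3 t2 row(s) → 3 output row(s).
- t1 row (auth_id=7): matches 3 t2 row(s) → 3 output row(s).
- t1 row (auth_id=7): matches 3 t2 row(s) → 3 output row(s).
- t1 row (auth_id=8): no match → kept, t2 columns NULL.
- t1 row (auth_id=9): matches 1 t2 row(s) → 1 output row(s).

(2015, Ivan); (2015, Pia); (2015, NULL); (2018, Ivan); (2018, Pia); (2018, NULL); (2022, Ivan); (2022, Pia); (2022, NULL); (2024, Grace); (NULL, NULL)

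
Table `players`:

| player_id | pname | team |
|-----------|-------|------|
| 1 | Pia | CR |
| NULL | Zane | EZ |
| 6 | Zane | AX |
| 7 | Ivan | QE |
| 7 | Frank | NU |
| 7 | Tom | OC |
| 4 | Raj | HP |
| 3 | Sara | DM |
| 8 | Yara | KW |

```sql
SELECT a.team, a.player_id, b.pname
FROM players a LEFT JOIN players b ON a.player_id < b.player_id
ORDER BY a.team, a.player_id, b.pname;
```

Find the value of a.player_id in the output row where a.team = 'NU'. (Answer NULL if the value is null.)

LEFT JOIN keeps every row from `players a`; unmatched rows get NULL for `players b`'s columns.
Matching on a.player_id < b.player_id. A NULL in a compared column never satisfies the condition.
- a[0] player_id=1 → 7 match(es) in b → 7 row(s).
- a[1] player_id=NULL → no match; kept with NULLs on the b side.
- a[2] player_id=6 → 4 match(es) in b → 4 row(s).
- a[3] player_id=7 → 1 match(es) in b → 1 row(s).
- a[4] player_id=7 → 1 match(es) in b → 1 row(s).
- a[5] player_id=7 → 1 match(es) in b → 1 row(s).
- a[6] player_id=4 → 5 match(es) in b → 5 row(s).
- a[7] player_id=3 → 6 match(es) in b → 6 row(s).
- a[8] player_id=8 → no match; kept with NULLs on the b side.

7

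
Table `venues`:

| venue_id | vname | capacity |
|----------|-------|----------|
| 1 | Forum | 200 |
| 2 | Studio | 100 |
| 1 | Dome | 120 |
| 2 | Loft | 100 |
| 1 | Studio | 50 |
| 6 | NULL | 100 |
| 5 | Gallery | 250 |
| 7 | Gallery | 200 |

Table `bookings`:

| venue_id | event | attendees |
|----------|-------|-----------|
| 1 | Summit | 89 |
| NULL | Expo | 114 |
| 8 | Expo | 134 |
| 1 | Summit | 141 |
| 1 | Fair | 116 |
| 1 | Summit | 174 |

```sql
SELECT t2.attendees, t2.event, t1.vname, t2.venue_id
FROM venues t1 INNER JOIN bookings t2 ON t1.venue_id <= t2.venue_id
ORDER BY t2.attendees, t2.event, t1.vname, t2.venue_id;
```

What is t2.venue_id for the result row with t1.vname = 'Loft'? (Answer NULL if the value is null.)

8

INNER JOIN keeps only pairs where the ON condition holds.
Matching on t1.venue_id <= t2.venue_id. A NULL in a compared column never satisfies the condition.
Matched pairs: 20.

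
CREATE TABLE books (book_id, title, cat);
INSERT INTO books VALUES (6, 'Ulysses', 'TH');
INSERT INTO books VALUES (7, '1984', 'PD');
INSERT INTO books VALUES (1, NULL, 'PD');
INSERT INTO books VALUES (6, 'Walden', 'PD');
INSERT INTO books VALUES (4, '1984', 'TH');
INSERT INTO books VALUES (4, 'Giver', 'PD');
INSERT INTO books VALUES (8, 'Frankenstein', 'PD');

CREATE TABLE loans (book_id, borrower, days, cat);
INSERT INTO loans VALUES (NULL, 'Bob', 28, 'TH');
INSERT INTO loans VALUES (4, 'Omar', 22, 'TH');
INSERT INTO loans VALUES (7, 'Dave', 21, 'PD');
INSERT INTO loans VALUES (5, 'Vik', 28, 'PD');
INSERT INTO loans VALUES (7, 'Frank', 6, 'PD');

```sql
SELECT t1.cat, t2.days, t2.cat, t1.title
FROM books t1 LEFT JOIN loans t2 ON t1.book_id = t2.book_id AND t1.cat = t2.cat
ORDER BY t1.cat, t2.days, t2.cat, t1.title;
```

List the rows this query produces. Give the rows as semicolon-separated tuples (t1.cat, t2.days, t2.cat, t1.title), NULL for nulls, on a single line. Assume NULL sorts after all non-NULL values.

LEFT JOIN keeps every row from `books`; unmatched rows get NULL for `loans`'s columns.
Matching on t1.book_id = t2.book_id AND t1.cat = t2.cat. A NULL in a compared column never satisfies the condition.
Matched pairs: 3; unmatched t1 rows kept: 5.

(PD, 6, PD, 1984); (PD, 21, PD, 1984); (PD, NULL, NULL, Frankenstein); (PD, NULL, NULL, Giver); (PD, NULL, NULL, Walden); (PD, NULL, NULL, NULL); (TH, 22, TH, 1984); (TH, NULL, NULL, Ulysses)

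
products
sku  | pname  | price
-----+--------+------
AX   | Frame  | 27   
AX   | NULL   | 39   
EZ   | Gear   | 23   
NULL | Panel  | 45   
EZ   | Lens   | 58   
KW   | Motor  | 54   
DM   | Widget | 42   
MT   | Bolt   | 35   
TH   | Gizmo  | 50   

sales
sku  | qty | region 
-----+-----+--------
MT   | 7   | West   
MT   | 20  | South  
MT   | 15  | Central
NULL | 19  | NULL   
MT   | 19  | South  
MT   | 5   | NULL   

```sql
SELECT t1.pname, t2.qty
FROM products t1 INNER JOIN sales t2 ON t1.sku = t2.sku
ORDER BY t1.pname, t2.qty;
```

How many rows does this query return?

INNER JOIN keeps only pairs where the ON condition holds.
Matching on t1.sku = t2.sku. A NULL in a compared column never satisfies the condition.
Matched pairs: 5.
Total: 5 rows.

5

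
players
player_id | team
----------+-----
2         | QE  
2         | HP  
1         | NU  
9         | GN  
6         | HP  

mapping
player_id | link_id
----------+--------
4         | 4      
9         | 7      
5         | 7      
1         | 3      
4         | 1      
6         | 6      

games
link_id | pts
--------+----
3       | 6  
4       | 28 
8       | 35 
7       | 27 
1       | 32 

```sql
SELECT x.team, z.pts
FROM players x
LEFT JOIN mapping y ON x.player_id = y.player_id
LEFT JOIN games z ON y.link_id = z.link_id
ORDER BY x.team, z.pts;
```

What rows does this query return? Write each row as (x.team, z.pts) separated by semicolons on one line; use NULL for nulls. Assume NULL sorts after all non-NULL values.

Step 1 — x LEFT JOIN y on player_id → 5 row(s).
Then LEFT JOIN `games z` on link_id: each of those 5 rows is kept; rows whose y.link_id has no match in z get NULL for z's columns.

(GN, 27); (HP, NULL); (HP, NULL); (NU, 6); (QE, NULL)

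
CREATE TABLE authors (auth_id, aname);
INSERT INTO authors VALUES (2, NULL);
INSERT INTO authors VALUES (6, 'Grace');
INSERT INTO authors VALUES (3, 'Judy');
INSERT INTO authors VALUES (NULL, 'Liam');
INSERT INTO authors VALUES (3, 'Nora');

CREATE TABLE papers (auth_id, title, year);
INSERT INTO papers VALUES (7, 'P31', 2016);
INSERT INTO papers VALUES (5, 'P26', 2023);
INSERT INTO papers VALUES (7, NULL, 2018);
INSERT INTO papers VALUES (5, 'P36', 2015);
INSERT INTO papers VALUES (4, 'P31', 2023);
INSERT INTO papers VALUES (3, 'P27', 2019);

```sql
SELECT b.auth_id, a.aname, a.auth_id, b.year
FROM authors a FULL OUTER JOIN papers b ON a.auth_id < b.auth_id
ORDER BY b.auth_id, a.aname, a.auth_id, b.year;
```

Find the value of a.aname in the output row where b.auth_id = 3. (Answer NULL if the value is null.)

NULL

FULL OUTER JOIN keeps every row from both sides; unmatched rows get NULL for the other side's columns.
Matching on a.auth_id < b.auth_id. A NULL in a compared column never satisfies the condition.
Matched pairs: 18; unmatched a rows kept: 1; unmatched b rows kept: 0.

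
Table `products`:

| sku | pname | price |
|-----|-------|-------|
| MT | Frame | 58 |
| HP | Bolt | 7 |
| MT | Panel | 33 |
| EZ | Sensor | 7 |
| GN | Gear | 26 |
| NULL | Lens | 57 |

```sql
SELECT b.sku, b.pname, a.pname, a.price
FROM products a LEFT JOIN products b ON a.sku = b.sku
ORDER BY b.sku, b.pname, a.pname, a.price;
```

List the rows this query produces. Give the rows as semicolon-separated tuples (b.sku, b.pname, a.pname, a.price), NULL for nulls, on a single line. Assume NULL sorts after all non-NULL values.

(EZ, Sensor, Sensor, 7); (GN, Gear, Gear, 26); (HP, Bolt, Bolt, 7); (MT, Frame, Frame, 58); (MT, Frame, Panel, 33); (MT, Panel, Frame, 58); (MT, Panel, Panel, 33); (NULL, NULL, Lens, 57)

LEFT JOIN keeps every row from `products a`; unmatched rows get NULL for `products b`'s columns.
Matching on a.sku = b.sku. A NULL in a compared column never satisfies the condition.
- a (sku=MT) pairs with 2 row(s) of b.
- a (sku=HP) pairs with 1 row(s) of b.
- a (sku=MT) pairs with 2 row(s) of b.
- a (sku=EZ) pairs with 1 row(s) of b.
- a (sku=GN) pairs with 1 row(s) of b.
- a (sku=NULL) has no partner → padded with NULL.
After projecting and ordering:
b.sku | b.pname | a.pname | a.price
EZ | Sensor | Sensor | 7
GN | Gear | Gear | 26
HP | Bolt | Bolt | 7
MT | Frame | Frame | 58
MT | Frame | Panel | 33
MT | Panel | Frame | 58
MT | Panel | Panel | 33
NULL | NULL | Lens | 57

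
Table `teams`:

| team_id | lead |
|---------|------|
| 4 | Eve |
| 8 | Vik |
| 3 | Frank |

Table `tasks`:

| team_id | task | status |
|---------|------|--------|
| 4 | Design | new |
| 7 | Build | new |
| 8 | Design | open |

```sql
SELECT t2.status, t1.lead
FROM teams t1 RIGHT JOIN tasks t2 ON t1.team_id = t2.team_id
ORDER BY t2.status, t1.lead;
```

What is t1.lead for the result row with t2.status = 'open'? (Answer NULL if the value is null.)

Vik

RIGHT JOIN keeps every row from `tasks`; unmatched rows get NULL for `teams`'s columns.
Matching on t1.team_id = t2.team_id.
Matched pairs: 2; unmatched t2 rows kept: 1.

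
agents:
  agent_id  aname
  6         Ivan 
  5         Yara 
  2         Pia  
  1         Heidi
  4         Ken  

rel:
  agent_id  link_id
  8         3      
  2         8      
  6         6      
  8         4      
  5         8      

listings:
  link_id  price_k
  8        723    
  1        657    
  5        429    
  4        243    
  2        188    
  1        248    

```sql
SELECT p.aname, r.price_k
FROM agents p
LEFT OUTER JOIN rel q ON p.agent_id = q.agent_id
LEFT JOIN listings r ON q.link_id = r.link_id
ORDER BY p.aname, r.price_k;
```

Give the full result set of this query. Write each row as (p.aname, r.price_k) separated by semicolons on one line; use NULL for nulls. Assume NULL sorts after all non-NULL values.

(Heidi, NULL); (Ivan, NULL); (Ken, NULL); (Pia, 723); (Yara, 723)

Step 1 — p LEFT JOIN q on agent_id → 5 row(s).
Then LEFT JOIN `listings r` on link_id: each of those 5 rows is kept; rows whose q.link_id has no match in r get NULL for r's columns.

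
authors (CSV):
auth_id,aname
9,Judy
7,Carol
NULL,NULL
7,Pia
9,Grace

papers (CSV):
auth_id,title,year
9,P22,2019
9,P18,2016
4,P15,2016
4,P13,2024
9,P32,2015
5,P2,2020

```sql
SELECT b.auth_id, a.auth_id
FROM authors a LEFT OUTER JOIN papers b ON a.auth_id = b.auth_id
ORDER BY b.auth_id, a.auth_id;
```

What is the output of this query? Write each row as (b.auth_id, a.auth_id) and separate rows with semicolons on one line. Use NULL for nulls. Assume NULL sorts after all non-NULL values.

(9, 9); (9, 9); (9, 9); (9, 9); (9, 9); (9, 9); (NULL, 7); (NULL, 7); (NULL, NULL)

LEFT JOIN keeps every row from `authors`; unmatched rows get NULL for `papers`'s columns.
Matching on a.auth_id = b.auth_id. A NULL in a compared column never satisfies the condition.
- auth_id=9: 3 matching b row(s), so 3 row(s) emitted.
- auth_id=7: no b row matches, row kept with b columns NULL.
- auth_id=NULL: no b row matches, row kept with b columns NULL.
- auth_id=7: no b row matches, row kept with b columns NULL.
- auth_id=9: 3 matching b row(s), so 3 row(s) emitted.
After projecting and ordering:
b.auth_id | a.auth_id
9 | 9
9 | 9
9 | 9
9 | 9
9 | 9
9 | 9
NULL | 7
NULL | 7
NULL | NULL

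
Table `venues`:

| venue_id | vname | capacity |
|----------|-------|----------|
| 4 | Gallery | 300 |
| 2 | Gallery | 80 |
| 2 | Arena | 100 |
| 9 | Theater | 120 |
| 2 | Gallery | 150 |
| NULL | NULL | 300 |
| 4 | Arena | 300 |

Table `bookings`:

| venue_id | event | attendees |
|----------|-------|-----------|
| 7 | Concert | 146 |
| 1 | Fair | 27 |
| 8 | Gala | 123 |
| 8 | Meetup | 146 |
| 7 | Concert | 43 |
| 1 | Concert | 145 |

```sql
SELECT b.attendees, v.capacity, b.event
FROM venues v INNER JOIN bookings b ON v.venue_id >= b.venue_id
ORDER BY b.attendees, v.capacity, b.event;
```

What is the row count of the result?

INNER JOIN keeps only pairs where the ON condition holds.
Matching on v.venue_id >= b.venue_id. A NULL in a compared column never satisfies the condition.
- v (venue_id=4) pairs with 2 row(s) of b.
- v (venue_id=2) pairs with 2 row(s) of b.
- v (venue_id=2) pairs with 2 row(s) of b.
- v (venue_id=9) pairs with 6 row(s) of b.
- v (venue_id=2) pairs with 2 row(s) of b.
- v (venue_id=NULL) has no partner → excluded.
- v (venue_id=4) pairs with 2 row(s) of b.
Total: 16 rows.

16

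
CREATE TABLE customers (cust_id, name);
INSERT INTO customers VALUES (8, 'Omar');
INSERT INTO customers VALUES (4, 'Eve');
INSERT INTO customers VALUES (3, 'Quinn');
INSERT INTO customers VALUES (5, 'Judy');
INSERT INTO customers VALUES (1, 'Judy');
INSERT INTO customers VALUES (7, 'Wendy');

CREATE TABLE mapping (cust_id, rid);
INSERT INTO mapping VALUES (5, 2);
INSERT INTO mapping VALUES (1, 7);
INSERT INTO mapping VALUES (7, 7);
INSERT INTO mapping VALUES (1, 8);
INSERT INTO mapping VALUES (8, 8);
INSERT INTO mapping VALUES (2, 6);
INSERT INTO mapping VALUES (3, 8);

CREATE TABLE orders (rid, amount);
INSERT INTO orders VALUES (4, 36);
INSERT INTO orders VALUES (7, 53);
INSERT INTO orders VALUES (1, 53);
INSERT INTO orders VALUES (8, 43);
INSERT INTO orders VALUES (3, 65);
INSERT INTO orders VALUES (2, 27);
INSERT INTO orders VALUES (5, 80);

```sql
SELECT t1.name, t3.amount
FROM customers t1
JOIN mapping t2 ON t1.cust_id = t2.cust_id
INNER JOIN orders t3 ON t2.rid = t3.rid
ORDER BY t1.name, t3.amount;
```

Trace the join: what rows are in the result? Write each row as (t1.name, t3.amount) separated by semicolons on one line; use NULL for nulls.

(Judy, 27); (Judy, 43); (Judy, 53); (Omar, 43); (Quinn, 43); (Wendy, 53)

Joins associate left-to-right: customers INNER JOIN mapping on cust_id gives 6 intermediate row(s).
Then INNER JOIN `orders t3` on rid: keep only rows whose t2.rid appears in t3.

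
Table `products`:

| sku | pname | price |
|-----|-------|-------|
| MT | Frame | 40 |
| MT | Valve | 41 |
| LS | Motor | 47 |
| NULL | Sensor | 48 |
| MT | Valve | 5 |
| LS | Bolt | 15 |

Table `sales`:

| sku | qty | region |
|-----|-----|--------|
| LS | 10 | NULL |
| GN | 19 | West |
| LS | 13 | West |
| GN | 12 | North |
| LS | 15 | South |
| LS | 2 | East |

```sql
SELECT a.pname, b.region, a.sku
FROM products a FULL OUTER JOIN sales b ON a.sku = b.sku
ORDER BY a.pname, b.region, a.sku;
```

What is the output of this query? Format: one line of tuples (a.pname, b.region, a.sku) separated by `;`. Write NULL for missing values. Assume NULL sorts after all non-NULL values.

(Bolt, East, LS); (Bolt, South, LS); (Bolt, West, LS); (Bolt, NULL, LS); (Frame, NULL, MT); (Motor, East, LS); (Motor, South, LS); (Motor, West, LS); (Motor, NULL, LS); (Sensor, NULL, NULL); (Valve, NULL, MT); (Valve, NULL, MT); (NULL, North, NULL); (NULL, West, NULL)

FULL OUTER JOIN keeps every row from both sides; unmatched rows get NULL for the other side's columns.
Matching on a.sku = b.sku. A NULL in a compared column never satisfies the condition.
- a row (sku=MT): no match → kept, b columns NULL.
- a row (sku=MT): no match → kept, b columns NULL.
- a row (sku=LS): matches 4 b row(s) → 4 output row(s).
- a row (sku=NULL): no match → kept, b columns NULL.
- a row (sku=MT): no match → kept, b columns NULL.
- a row (sku=LS): matches 4 b row(s) → 4 output row(s).
- plus 2 unmatched b row(s), each kept with NULL a columns.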